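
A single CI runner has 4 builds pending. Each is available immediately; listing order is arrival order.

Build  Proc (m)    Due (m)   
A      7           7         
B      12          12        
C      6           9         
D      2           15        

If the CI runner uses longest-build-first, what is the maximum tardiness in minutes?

LPT (decreasing processing time): B A C D.
B: 0→12, due 12, tardiness 0
A: 12→19, due 7, tardiness 12
C: 19→25, due 9, tardiness 16
D: 25→27, due 15, tardiness 12
Maximum = 16.

16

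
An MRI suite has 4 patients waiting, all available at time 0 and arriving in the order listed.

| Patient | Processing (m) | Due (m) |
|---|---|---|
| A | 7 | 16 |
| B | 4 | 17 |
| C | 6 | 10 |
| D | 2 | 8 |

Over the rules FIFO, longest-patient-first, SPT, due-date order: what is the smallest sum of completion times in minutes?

FIFO (arrival order): A B C D.
A: 0→7
B: 7→11
C: 11→17
D: 17→19
Sum = 7+11+17+19 = 54.
LPT (decreasing processing time): A C B D.
A: 0→7
C: 7→13
B: 13→17
D: 17→19
Sum = 7+13+17+19 = 56.
SPT (increasing processing time): D B C A.
D: 0→2
B: 2→6
C: 6→12
A: 12→19
Sum = 2+6+12+19 = 39.
EDD (increasing due date): D C A B.
D: 0→2
C: 2→8
A: 8→15
B: 15→19
Sum = 2+8+15+19 = 44.
FIFO 54, LPT 56, SPT 39, EDD 44 → minimum 39.

39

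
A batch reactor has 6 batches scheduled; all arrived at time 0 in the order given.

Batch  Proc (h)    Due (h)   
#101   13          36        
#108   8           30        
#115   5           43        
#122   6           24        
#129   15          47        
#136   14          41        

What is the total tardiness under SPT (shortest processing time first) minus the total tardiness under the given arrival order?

-9

SPT (increasing processing time): #115 #122 #108 #101 #136 #129.
#115: 0→5, due 43, tardiness 0
#122: 5→11, due 24, tardiness 0
#108: 11→19, due 30, tardiness 0
#101: 19→32, due 36, tardiness 0
#136: 32→46, due 41, tardiness 5
#129: 46→61, due 47, tardiness 14
Sum = 0+0+0+0+5+14 = 19.
FIFO (arrival order): #101 #108 #115 #122 #129 #136.
#101: 0→13, due 36, tardiness 0
#108: 13→21, due 30, tardiness 0
#115: 21→26, due 43, tardiness 0
#122: 26→32, due 24, tardiness 8
#129: 32→47, due 47, tardiness 0
#136: 47→61, due 41, tardiness 20
Sum = 0+0+0+8+0+20 = 28.
Difference = 19 − 28 = -9.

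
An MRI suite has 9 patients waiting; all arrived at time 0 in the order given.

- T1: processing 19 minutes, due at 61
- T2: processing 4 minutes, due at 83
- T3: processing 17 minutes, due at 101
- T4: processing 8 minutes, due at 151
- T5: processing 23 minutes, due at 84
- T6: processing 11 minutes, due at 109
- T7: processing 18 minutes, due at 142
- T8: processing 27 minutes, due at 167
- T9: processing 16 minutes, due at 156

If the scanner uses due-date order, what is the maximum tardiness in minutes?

EDD (increasing due date): T1 T2 T5 T3 T6 T7 T4 T9 T8.
T1: 0→19, due 61, tardiness 0
T2: 19→23, due 83, tardiness 0
T5: 23→46, due 84, tardiness 0
T3: 46→63, due 101, tardiness 0
T6: 63→74, due 109, tardiness 0
T7: 74→92, due 142, tardiness 0
T4: 92→100, due 151, tardiness 0
T9: 100→116, due 156, tardiness 0
T8: 116→143, due 167, tardiness 0
Maximum = 0.

0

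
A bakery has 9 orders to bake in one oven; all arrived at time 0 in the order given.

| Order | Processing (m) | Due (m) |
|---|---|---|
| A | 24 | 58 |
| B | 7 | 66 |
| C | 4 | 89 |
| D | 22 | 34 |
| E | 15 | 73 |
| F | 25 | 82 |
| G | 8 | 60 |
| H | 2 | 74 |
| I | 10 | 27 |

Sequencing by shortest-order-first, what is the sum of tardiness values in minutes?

SPT (increasing processing time): H C B G I E D A F.
H: 0→2, due 74, tardiness 0
C: 2→6, due 89, tardiness 0
B: 6→13, due 66, tardiness 0
G: 13→21, due 60, tardiness 0
I: 21→31, due 27, tardiness 4
E: 31→46, due 73, tardiness 0
D: 46→68, due 34, tardiness 34
A: 68→92, due 58, tardiness 34
F: 92→117, due 82, tardiness 35
Sum = 0+0+0+0+4+0+34+34+35 = 107.

107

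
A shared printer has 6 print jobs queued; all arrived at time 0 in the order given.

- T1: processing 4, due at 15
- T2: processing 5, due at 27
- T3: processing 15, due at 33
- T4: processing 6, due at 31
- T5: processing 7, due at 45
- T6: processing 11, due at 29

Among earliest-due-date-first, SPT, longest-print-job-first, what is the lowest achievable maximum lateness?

EDD (increasing due date): T1 T2 T6 T4 T3 T5.
T1: 0→4, due 15, lateness -11
T2: 4→9, due 27, lateness -18
T6: 9→20, due 29, lateness -9
T4: 20→26, due 31, lateness -5
T3: 26→41, due 33, lateness 8
T5: 41→48, due 45, lateness 3
Maximum = 8.
SPT (increasing processing time): T1 T2 T4 T5 T6 T3.
T1: 0→4, due 15, lateness -11
T2: 4→9, due 27, lateness -18
T4: 9→15, due 31, lateness -16
T5: 15→22, due 45, lateness -23
T6: 22→33, due 29, lateness 4
T3: 33→48, due 33, lateness 15
Maximum = 15.
LPT (decreasing processing time): T3 T6 T5 T4 T2 T1.
T3: 0→15, due 33, lateness -18
T6: 15→26, due 29, lateness -3
T5: 26→33, due 45, lateness -12
T4: 33→39, due 31, lateness 8
T2: 39→44, due 27, lateness 17
T1: 44→48, due 15, lateness 33
Maximum = 33.
EDD 8, SPT 15, LPT 33 → minimum 8.

8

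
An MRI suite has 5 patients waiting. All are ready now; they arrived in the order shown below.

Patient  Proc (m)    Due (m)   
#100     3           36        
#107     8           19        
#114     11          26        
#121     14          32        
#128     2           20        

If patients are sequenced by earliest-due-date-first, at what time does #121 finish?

EDD (increasing due date): #107 #128 #114 #121 #100.
#107: 0→8
#128: 8→10
#114: 10→21
#121: 21→35

35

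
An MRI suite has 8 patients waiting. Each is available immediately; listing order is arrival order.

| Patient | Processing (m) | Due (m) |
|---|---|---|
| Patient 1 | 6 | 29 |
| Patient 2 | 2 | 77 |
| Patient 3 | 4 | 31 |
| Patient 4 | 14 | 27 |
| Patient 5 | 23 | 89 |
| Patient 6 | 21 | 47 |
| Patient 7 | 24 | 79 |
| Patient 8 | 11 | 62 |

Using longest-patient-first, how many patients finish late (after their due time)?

6

LPT (decreasing processing time): Patient 7 Patient 5 Patient 6 Patient 4 Patient 8 Patient 1 Patient 3 Patient 2.
Patient 7: 0→24, due 79, tardiness 0
Patient 5: 24→47, due 89, tardiness 0
Patient 6: 47→68, due 47, tardiness 21
Patient 4: 68→82, due 27, tardiness 55
Patient 8: 82→93, due 62, tardiness 31
Patient 1: 93→99, due 29, tardiness 70
Patient 3: 99→103, due 31, tardiness 72
Patient 2: 103→105, due 77, tardiness 28
Late patients: 6.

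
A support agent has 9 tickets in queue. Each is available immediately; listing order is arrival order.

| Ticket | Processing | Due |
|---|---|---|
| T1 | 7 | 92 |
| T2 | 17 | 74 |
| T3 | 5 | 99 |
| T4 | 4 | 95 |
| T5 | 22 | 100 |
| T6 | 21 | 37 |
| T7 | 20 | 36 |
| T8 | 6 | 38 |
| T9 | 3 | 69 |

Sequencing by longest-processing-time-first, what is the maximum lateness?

55

LPT (decreasing processing time): T5 T6 T7 T2 T1 T8 T3 T4 T9.
T5: 0→22, due 100, lateness -78
T6: 22→43, due 37, lateness 6
T7: 43→63, due 36, lateness 27
T2: 63→80, due 74, lateness 6
T1: 80→87, due 92, lateness -5
T8: 87→93, due 38, lateness 55
T3: 93→98, due 99, lateness -1
T4: 98→102, due 95, lateness 7
T9: 102→105, due 69, lateness 36
Maximum = 55.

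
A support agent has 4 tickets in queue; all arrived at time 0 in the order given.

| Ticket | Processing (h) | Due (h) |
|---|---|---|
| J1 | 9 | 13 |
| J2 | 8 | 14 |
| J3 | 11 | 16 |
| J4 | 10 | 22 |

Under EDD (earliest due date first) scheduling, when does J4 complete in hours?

38

EDD (increasing due date): J1 J2 J3 J4.
J1: 0→9
J2: 9→17
J3: 17→28
J4: 28→38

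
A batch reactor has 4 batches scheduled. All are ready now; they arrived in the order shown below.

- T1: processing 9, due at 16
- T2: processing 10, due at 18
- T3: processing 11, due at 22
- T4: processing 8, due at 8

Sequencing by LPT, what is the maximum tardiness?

LPT (decreasing processing time): T3 T2 T1 T4.
T3: 0→11, due 22, tardiness 0
T2: 11→21, due 18, tardiness 3
T1: 21→30, due 16, tardiness 14
T4: 30→38, due 8, tardiness 30
Maximum = 30.

30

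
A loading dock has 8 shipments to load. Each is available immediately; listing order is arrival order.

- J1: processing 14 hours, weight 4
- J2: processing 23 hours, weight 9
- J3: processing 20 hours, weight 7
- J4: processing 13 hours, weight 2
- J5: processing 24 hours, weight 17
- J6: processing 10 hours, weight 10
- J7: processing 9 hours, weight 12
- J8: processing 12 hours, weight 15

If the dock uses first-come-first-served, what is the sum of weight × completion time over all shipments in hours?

6797

FIFO (arrival order): J1 J2 J3 J4 J5 J6 J7 J8.
J1: finishes 14, weight 4, w·C = 56
J2: finishes 37, weight 9, w·C = 333
J3: finishes 57, weight 7, w·C = 399
J4: finishes 70, weight 2, w·C = 140
J5: finishes 94, weight 17, w·C = 1598
J6: finishes 104, weight 10, w·C = 1040
J7: finishes 113, weight 12, w·C = 1356
J8: finishes 125, weight 15, w·C = 1875
Sum = 56+333+399+140+1598+1040+1356+1875 = 6797.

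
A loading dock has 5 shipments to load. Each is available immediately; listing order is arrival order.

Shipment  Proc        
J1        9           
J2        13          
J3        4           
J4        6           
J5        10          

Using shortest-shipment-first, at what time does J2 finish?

SPT (increasing processing time): J3 J4 J1 J5 J2.
J3: 0→4
J4: 4→10
J1: 10→19
J5: 19→29
J2: 29→42

42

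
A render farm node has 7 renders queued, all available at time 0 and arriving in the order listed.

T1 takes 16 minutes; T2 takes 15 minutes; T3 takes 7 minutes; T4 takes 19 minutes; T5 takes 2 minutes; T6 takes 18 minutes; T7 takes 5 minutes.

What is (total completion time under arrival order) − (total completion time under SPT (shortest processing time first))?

FIFO (arrival order): T1 T2 T3 T4 T5 T6 T7.
T1: 0→16
T2: 16→31
T3: 31→38
T4: 38→57
T5: 57→59
T6: 59→77
T7: 77→82
Sum = 16+31+38+57+59+77+82 = 360.
SPT (increasing processing time): T5 T7 T3 T2 T1 T6 T4.
T5: 0→2
T7: 2→7
T3: 7→14
T2: 14→29
T1: 29→45
T6: 45→63
T4: 63→82
Sum = 2+7+14+29+45+63+82 = 242.
Difference = 360 − 242 = 118.

118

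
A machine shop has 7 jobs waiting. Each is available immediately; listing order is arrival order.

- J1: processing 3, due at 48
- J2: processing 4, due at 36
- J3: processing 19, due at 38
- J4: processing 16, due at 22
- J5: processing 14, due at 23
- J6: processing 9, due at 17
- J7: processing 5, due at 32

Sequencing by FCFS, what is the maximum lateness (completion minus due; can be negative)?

FIFO (arrival order): J1 J2 J3 J4 J5 J6 J7.
J1: 0→3, due 48, lateness -45
J2: 3→7, due 36, lateness -29
J3: 7→26, due 38, lateness -12
J4: 26→42, due 22, lateness 20
J5: 42→56, due 23, lateness 33
J6: 56→65, due 17, lateness 48
J7: 65→70, due 32, lateness 38
Maximum = 48.

48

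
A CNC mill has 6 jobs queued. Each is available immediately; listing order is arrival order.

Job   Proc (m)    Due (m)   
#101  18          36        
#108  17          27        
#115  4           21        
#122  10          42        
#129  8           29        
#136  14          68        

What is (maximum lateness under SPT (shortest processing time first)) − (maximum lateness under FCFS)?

SPT (increasing processing time): #115 #129 #122 #136 #108 #101.
#115: 0→4, due 21, lateness -17
#129: 4→12, due 29, lateness -17
#122: 12→22, due 42, lateness -20
#136: 22→36, due 68, lateness -32
#108: 36→53, due 27, lateness 26
#101: 53→71, due 36, lateness 35
Maximum = 35.
FIFO (arrival order): #101 #108 #115 #122 #129 #136.
#101: 0→18, due 36, lateness -18
#108: 18→35, due 27, lateness 8
#115: 35→39, due 21, lateness 18
#122: 39→49, due 42, lateness 7
#129: 49→57, due 29, lateness 28
#136: 57→71, due 68, lateness 3
Maximum = 28.
Difference = 35 − 28 = 7.

7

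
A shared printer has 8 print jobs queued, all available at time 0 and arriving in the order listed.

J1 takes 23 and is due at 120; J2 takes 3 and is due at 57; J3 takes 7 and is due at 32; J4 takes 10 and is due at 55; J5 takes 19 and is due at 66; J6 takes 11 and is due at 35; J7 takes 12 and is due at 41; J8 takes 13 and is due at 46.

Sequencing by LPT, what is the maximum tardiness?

LPT (decreasing processing time): J1 J5 J8 J7 J6 J4 J3 J2.
J1: 0→23, due 120, tardiness 0
J5: 23→42, due 66, tardiness 0
J8: 42→55, due 46, tardiness 9
J7: 55→67, due 41, tardiness 26
J6: 67→78, due 35, tardiness 43
J4: 78→88, due 55, tardiness 33
J3: 88→95, due 32, tardiness 63
J2: 95→98, due 57, tardiness 41
Maximum = 63.

63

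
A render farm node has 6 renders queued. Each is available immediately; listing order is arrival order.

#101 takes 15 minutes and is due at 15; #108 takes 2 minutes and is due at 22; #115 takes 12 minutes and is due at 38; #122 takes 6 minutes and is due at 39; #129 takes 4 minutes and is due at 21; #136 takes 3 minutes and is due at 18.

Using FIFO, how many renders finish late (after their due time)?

FIFO (arrival order): #101 #108 #115 #122 #129 #136.
#101: 0→15, due 15, tardiness 0
#108: 15→17, due 22, tardiness 0
#115: 17→29, due 38, tardiness 0
#122: 29→35, due 39, tardiness 0
#129: 35→39, due 21, tardiness 18
#136: 39→42, due 18, tardiness 24
Late renders: 2.

2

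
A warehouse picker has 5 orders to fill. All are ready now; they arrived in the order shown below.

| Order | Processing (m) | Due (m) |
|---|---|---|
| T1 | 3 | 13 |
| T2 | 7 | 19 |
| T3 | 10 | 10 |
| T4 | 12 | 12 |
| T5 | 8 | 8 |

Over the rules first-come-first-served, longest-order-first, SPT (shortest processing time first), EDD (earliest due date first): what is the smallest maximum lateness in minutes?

FIFO (arrival order): T1 T2 T3 T4 T5.
T1: 0→3, due 13, lateness -10
T2: 3→10, due 19, lateness -9
T3: 10→20, due 10, lateness 10
T4: 20→32, due 12, lateness 20
T5: 32→40, due 8, lateness 32
Maximum = 32.
LPT (decreasing processing time): T4 T3 T5 T2 T1.
T4: 0→12, due 12, lateness 0
T3: 12→22, due 10, lateness 12
T5: 22→30, due 8, lateness 22
T2: 30→37, due 19, lateness 18
T1: 37→40, due 13, lateness 27
Maximum = 27.
SPT (increasing processing time): T1 T2 T5 T3 T4.
T1: 0→3, due 13, lateness -10
T2: 3→10, due 19, lateness -9
T5: 10→18, due 8, lateness 10
T3: 18→28, due 10, lateness 18
T4: 28→40, due 12, lateness 28
Maximum = 28.
EDD (increasing due date): T5 T3 T4 T1 T2.
T5: 0→8, due 8, lateness 0
T3: 8→18, due 10, lateness 8
T4: 18→30, due 12, lateness 18
T1: 30→33, due 13, lateness 20
T2: 33→40, due 19, lateness 21
Maximum = 21.
FIFO 32, LPT 27, SPT 28, EDD 21 → minimum 21.

21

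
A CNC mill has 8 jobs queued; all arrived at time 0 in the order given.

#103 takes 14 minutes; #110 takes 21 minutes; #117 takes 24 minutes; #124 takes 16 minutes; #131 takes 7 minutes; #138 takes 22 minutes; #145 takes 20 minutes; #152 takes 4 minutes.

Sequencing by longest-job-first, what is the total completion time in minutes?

696

LPT (decreasing processing time): #117 #138 #110 #145 #124 #103 #131 #152.
#117: 0→24
#138: 24→46
#110: 46→67
#145: 67→87
#124: 87→103
#103: 103→117
#131: 117→124
#152: 124→128
Sum = 24+46+67+87+103+117+124+128 = 696.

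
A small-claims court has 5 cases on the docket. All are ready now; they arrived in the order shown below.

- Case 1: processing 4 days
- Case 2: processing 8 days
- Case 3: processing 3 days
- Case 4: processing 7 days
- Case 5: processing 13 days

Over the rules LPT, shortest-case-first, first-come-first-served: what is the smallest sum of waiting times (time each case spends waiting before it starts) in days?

LPT (decreasing processing time): Case 5 Case 2 Case 4 Case 1 Case 3.
Case 5: waits 0, runs 0→13
Case 2: waits 13, runs 13→21
Case 4: waits 21, runs 21→28
Case 1: waits 28, runs 28→32
Case 3: waits 32, runs 32→35
Sum = 0+13+21+28+32 = 94.
SPT (increasing processing time): Case 3 Case 1 Case 4 Case 2 Case 5.
Case 3: waits 0, runs 0→3
Case 1: waits 3, runs 3→7
Case 4: waits 7, runs 7→14
Case 2: waits 14, runs 14→22
Case 5: waits 22, runs 22→35
Sum = 0+3+7+14+22 = 46.
FIFO (arrival order): Case 1 Case 2 Case 3 Case 4 Case 5.
Case 1: waits 0, runs 0→4
Case 2: waits 4, runs 4→12
Case 3: waits 12, runs 12→15
Case 4: waits 15, runs 15→22
Case 5: waits 22, runs 22→35
Sum = 0+4+12+15+22 = 53.
LPT 94, SPT 46, FIFO 53 → minimum 46.

46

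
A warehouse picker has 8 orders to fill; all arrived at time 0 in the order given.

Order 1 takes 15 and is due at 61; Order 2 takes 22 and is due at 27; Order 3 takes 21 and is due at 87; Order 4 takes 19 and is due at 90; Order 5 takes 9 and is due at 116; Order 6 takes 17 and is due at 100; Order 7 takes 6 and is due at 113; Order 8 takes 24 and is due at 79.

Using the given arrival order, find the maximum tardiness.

54

FIFO (arrival order): Order 1 Order 2 Order 3 Order 4 Order 5 Order 6 Order 7 Order 8.
Order 1: 0→15, due 61, tardiness 0
Order 2: 15→37, due 27, tardiness 10
Order 3: 37→58, due 87, tardiness 0
Order 4: 58→77, due 90, tardiness 0
Order 5: 77→86, due 116, tardiness 0
Order 6: 86→103, due 100, tardiness 3
Order 7: 103→109, due 113, tardiness 0
Order 8: 109→133, due 79, tardiness 54
Maximum = 54.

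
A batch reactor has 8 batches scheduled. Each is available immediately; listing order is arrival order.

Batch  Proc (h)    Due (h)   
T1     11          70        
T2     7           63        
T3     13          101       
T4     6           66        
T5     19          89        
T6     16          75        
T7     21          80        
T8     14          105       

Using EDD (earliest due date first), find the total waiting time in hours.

318

EDD (increasing due date): T2 T4 T1 T6 T7 T5 T3 T8.
T2: waits 0, runs 0→7
T4: waits 7, runs 7→13
T1: waits 13, runs 13→24
T6: waits 24, runs 24→40
T7: waits 40, runs 40→61
T5: waits 61, runs 61→80
T3: waits 80, runs 80→93
T8: waits 93, runs 93→107
Sum = 0+7+13+24+40+61+80+93 = 318.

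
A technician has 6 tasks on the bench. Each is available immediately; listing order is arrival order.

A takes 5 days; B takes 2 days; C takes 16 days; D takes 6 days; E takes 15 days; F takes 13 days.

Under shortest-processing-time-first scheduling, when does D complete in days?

SPT (increasing processing time): B A D F E C.
B: 0→2
A: 2→7
D: 7→13

13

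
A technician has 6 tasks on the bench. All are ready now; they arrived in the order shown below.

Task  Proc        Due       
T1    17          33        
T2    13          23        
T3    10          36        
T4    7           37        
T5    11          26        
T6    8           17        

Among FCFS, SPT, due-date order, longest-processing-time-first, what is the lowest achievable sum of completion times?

FIFO (arrival order): T1 T2 T3 T4 T5 T6.
T1: 0→17
T2: 17→30
T3: 30→40
T4: 40→47
T5: 47→58
T6: 58→66
Sum = 17+30+40+47+58+66 = 258.
SPT (increasing processing time): T4 T6 T3 T5 T2 T1.
T4: 0→7
T6: 7→15
T3: 15→25
T5: 25→36
T2: 36→49
T1: 49→66
Sum = 7+15+25+36+49+66 = 198.
EDD (increasing due date): T6 T2 T5 T1 T3 T4.
T6: 0→8
T2: 8→21
T5: 21→32
T1: 32→49
T3: 49→59
T4: 59→66
Sum = 8+21+32+49+59+66 = 235.
LPT (decreasing processing time): T1 T2 T5 T3 T6 T4.
T1: 0→17
T2: 17→30
T5: 30→41
T3: 41→51
T6: 51→59
T4: 59→66
Sum = 17+30+41+51+59+66 = 264.
FIFO 258, SPT 198, EDD 235, LPT 264 → minimum 198.

198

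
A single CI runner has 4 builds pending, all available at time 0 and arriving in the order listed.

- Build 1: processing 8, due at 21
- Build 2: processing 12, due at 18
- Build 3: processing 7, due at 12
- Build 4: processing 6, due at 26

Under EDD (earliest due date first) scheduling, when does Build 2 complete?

19

EDD (increasing due date): Build 3 Build 2 Build 1 Build 4.
Build 3: 0→7
Build 2: 7→19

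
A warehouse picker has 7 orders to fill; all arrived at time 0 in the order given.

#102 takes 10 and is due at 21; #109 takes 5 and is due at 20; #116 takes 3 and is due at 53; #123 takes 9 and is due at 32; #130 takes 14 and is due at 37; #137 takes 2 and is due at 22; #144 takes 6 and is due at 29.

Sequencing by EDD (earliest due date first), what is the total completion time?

187

EDD (increasing due date): #109 #102 #137 #144 #123 #130 #116.
#109: 0→5
#102: 5→15
#137: 15→17
#144: 17→23
#123: 23→32
#130: 32→46
#116: 46→49
Sum = 5+15+17+23+32+46+49 = 187.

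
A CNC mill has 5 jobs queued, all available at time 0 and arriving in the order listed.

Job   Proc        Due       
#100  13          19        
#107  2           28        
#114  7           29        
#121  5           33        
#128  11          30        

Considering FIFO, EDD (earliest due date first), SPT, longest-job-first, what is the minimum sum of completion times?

FIFO (arrival order): #100 #107 #114 #121 #128.
#100: 0→13
#107: 13→15
#114: 15→22
#121: 22→27
#128: 27→38
Sum = 13+15+22+27+38 = 115.
EDD (increasing due date): #100 #107 #114 #128 #121.
#100: 0→13
#107: 13→15
#114: 15→22
#128: 22→33
#121: 33→38
Sum = 13+15+22+33+38 = 121.
SPT (increasing processing time): #107 #121 #114 #128 #100.
#107: 0→2
#121: 2→7
#114: 7→14
#128: 14→25
#100: 25→38
Sum = 2+7+14+25+38 = 86.
LPT (decreasing processing time): #100 #128 #114 #121 #107.
#100: 0→13
#128: 13→24
#114: 24→31
#121: 31→36
#107: 36→38
Sum = 13+24+31+36+38 = 142.
FIFO 115, EDD 121, SPT 86, LPT 142 → minimum 86.

86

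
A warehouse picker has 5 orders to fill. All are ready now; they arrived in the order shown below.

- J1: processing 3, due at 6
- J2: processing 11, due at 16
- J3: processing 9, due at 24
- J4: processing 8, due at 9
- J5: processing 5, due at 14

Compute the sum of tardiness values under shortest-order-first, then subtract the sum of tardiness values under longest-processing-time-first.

SPT (increasing processing time): J1 J5 J4 J3 J2.
J1: 0→3, due 6, tardiness 0
J5: 3→8, due 14, tardiness 0
J4: 8→16, due 9, tardiness 7
J3: 16→25, due 24, tardiness 1
J2: 25→36, due 16, tardiness 20
Sum = 0+0+7+1+20 = 28.
LPT (decreasing processing time): J2 J3 J4 J5 J1.
J2: 0→11, due 16, tardiness 0
J3: 11→20, due 24, tardiness 0
J4: 20→28, due 9, tardiness 19
J5: 28→33, due 14, tardiness 19
J1: 33→36, due 6, tardiness 30
Sum = 0+0+19+19+30 = 68.
Difference = 28 − 68 = -40.

-40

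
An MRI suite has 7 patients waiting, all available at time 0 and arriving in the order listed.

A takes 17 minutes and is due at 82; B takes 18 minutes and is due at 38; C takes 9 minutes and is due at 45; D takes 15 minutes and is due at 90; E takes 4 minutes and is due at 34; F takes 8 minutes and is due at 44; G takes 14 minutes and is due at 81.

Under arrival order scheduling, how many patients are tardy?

FIFO (arrival order): A B C D E F G.
A: 0→17, due 82, tardiness 0
B: 17→35, due 38, tardiness 0
C: 35→44, due 45, tardiness 0
D: 44→59, due 90, tardiness 0
E: 59→63, due 34, tardiness 29
F: 63→71, due 44, tardiness 27
G: 71→85, due 81, tardiness 4
Late patients: 3.

3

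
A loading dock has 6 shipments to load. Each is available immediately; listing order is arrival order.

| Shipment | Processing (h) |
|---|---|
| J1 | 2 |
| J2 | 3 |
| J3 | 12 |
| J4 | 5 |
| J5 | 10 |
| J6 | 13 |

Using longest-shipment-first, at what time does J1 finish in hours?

LPT (decreasing processing time): J6 J3 J5 J4 J2 J1.
J6: 0→13
J3: 13→25
J5: 25→35
J4: 35→40
J2: 40→43
J1: 43→45

45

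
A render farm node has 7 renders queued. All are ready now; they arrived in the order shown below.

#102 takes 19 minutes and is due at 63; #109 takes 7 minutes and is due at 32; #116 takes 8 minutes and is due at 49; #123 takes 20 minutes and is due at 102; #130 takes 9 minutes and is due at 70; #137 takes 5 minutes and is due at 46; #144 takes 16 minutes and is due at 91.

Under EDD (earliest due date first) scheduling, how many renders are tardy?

EDD (increasing due date): #109 #137 #116 #102 #130 #144 #123.
#109: 0→7, due 32, tardiness 0
#137: 7→12, due 46, tardiness 0
#116: 12→20, due 49, tardiness 0
#102: 20→39, due 63, tardiness 0
#130: 39→48, due 70, tardiness 0
#144: 48→64, due 91, tardiness 0
#123: 64→84, due 102, tardiness 0
Late renders: 0.

0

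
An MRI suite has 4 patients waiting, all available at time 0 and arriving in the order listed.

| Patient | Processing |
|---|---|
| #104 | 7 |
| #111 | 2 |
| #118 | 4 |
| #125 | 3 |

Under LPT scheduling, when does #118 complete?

11

LPT (decreasing processing time): #104 #118 #125 #111.
#104: 0→7
#118: 7→11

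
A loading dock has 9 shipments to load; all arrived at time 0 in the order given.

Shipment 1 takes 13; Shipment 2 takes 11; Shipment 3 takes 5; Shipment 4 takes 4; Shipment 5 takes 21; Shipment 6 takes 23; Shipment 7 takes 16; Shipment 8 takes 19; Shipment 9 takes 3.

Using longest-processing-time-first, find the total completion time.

739

LPT (decreasing processing time): Shipment 6 Shipment 5 Shipment 8 Shipment 7 Shipment 1 Shipment 2 Shipment 3 Shipment 4 Shipment 9.
Shipment 6: 0→23
Shipment 5: 23→44
Shipment 8: 44→63
Shipment 7: 63→79
Shipment 1: 79→92
Shipment 2: 92→103
Shipment 3: 103→108
Shipment 4: 108→112
Shipment 9: 112→115
Sum = 23+44+63+79+92+103+108+112+115 = 739.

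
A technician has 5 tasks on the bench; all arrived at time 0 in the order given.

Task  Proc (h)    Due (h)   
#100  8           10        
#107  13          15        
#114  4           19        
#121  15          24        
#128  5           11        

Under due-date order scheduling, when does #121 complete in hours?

EDD (increasing due date): #100 #128 #107 #114 #121.
#100: 0→8
#128: 8→13
#107: 13→26
#114: 26→30
#121: 30→45

45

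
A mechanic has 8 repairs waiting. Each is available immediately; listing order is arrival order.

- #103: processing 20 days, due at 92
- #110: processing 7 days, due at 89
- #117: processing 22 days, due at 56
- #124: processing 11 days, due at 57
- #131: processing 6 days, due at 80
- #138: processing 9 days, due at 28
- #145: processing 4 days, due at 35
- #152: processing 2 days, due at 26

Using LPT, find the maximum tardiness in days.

55

LPT (decreasing processing time): #117 #103 #124 #138 #110 #131 #145 #152.
#117: 0→22, due 56, tardiness 0
#103: 22→42, due 92, tardiness 0
#124: 42→53, due 57, tardiness 0
#138: 53→62, due 28, tardiness 34
#110: 62→69, due 89, tardiness 0
#131: 69→75, due 80, tardiness 0
#145: 75→79, due 35, tardiness 44
#152: 79→81, due 26, tardiness 55
Maximum = 55.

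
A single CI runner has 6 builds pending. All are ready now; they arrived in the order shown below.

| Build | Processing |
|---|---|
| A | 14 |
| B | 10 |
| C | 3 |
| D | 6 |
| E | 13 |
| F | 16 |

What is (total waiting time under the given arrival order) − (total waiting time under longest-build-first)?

FIFO (arrival order): A B C D E F.
A: waits 0, runs 0→14
B: waits 14, runs 14→24
C: waits 24, runs 24→27
D: waits 27, runs 27→33
E: waits 33, runs 33→46
F: waits 46, runs 46→62
Sum = 0+14+24+27+33+46 = 144.
LPT (decreasing processing time): F A E B D C.
F: waits 0, runs 0→16
A: waits 16, runs 16→30
E: waits 30, runs 30→43
B: waits 43, runs 43→53
D: waits 53, runs 53→59
C: waits 59, runs 59→62
Sum = 0+16+30+43+53+59 = 201.
Difference = 144 − 201 = -57.

-57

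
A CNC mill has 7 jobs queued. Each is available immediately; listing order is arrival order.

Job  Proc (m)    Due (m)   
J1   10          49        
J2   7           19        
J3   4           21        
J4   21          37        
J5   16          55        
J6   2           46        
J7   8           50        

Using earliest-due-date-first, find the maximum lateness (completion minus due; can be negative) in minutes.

EDD (increasing due date): J2 J3 J4 J6 J1 J7 J5.
J2: 0→7, due 19, lateness -12
J3: 7→11, due 21, lateness -10
J4: 11→32, due 37, lateness -5
J6: 32→34, due 46, lateness -12
J1: 34→44, due 49, lateness -5
J7: 44→52, due 50, lateness 2
J5: 52→68, due 55, lateness 13
Maximum = 13.

13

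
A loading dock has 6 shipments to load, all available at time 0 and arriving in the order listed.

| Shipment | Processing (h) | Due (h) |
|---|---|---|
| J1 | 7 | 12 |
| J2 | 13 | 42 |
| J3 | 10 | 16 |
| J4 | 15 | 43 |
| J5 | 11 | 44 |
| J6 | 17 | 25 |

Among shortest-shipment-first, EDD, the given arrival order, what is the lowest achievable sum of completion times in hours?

222

SPT (increasing processing time): J1 J3 J5 J2 J4 J6.
J1: 0→7
J3: 7→17
J5: 17→28
J2: 28→41
J4: 41→56
J6: 56→73
Sum = 7+17+28+41+56+73 = 222.
EDD (increasing due date): J1 J3 J6 J2 J4 J5.
J1: 0→7
J3: 7→17
J6: 17→34
J2: 34→47
J4: 47→62
J5: 62→73
Sum = 7+17+34+47+62+73 = 240.
FIFO (arrival order): J1 J2 J3 J4 J5 J6.
J1: 0→7
J2: 7→20
J3: 20→30
J4: 30→45
J5: 45→56
J6: 56→73
Sum = 7+20+30+45+56+73 = 231.
SPT 222, EDD 240, FIFO 231 → minimum 222.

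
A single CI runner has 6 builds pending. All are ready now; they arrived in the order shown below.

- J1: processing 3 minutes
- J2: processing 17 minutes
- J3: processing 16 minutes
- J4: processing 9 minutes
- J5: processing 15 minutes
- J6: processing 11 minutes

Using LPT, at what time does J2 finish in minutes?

17

LPT (decreasing processing time): J2 J3 J5 J6 J4 J1.
J2: 0→17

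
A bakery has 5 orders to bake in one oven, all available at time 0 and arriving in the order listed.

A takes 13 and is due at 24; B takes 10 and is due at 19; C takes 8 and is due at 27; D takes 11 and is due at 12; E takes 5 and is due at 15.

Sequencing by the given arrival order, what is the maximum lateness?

32

FIFO (arrival order): A B C D E.
A: 0→13, due 24, lateness -11
B: 13→23, due 19, lateness 4
C: 23→31, due 27, lateness 4
D: 31→42, due 12, lateness 30
E: 42→47, due 15, lateness 32
Maximum = 32.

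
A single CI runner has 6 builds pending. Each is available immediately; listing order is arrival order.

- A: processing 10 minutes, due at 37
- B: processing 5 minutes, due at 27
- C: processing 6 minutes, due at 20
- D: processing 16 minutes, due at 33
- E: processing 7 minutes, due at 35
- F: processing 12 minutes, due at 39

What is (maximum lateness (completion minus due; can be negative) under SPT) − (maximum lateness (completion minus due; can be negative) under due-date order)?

SPT (increasing processing time): B C E A F D.
B: 0→5, due 27, lateness -22
C: 5→11, due 20, lateness -9
E: 11→18, due 35, lateness -17
A: 18→28, due 37, lateness -9
F: 28→40, due 39, lateness 1
D: 40→56, due 33, lateness 23
Maximum = 23.
EDD (increasing due date): C B D E A F.
C: 0→6, due 20, lateness -14
B: 6→11, due 27, lateness -16
D: 11→27, due 33, lateness -6
E: 27→34, due 35, lateness -1
A: 34→44, due 37, lateness 7
F: 44→56, due 39, lateness 17
Maximum = 17.
Difference = 23 − 17 = 6.

6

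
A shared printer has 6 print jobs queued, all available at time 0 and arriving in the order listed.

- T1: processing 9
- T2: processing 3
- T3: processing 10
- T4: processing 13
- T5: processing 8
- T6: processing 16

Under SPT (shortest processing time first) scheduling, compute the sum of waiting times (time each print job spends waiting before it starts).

107

SPT (increasing processing time): T2 T5 T1 T3 T4 T6.
T2: waits 0, runs 0→3
T5: waits 3, runs 3→11
T1: waits 11, runs 11→20
T3: waits 20, runs 20→30
T4: waits 30, runs 30→43
T6: waits 43, runs 43→59
Sum = 0+3+11+20+30+43 = 107.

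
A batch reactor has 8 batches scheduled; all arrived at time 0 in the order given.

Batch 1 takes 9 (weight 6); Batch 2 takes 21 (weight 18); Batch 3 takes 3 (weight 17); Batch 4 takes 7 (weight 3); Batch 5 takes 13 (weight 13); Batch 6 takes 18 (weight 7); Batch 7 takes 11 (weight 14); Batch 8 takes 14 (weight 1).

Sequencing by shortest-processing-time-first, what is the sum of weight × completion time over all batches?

SPT (increasing processing time): Batch 3 Batch 4 Batch 1 Batch 7 Batch 5 Batch 8 Batch 6 Batch 2.
Batch 3: finishes 3, weight 17, w·C = 51
Batch 4: finishes 10, weight 3, w·C = 30
Batch 1: finishes 19, weight 6, w·C = 114
Batch 7: finishes 30, weight 14, w·C = 420
Batch 5: finishes 43, weight 13, w·C = 559
Batch 8: finishes 57, weight 1, w·C = 57
Batch 6: finishes 75, weight 7, w·C = 525
Batch 2: finishes 96, weight 18, w·C = 1728
Sum = 51+30+114+420+559+57+525+1728 = 3484.

3484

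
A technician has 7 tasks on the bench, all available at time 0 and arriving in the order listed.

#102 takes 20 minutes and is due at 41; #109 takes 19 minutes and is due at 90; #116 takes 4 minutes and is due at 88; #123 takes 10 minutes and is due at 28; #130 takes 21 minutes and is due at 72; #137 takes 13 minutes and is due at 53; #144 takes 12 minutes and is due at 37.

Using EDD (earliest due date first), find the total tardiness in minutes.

EDD (increasing due date): #123 #144 #102 #137 #130 #116 #109.
#123: 0→10, due 28, tardiness 0
#144: 10→22, due 37, tardiness 0
#102: 22→42, due 41, tardiness 1
#137: 42→55, due 53, tardiness 2
#130: 55→76, due 72, tardiness 4
#116: 76→80, due 88, tardiness 0
#109: 80→99, due 90, tardiness 9
Sum = 0+0+1+2+4+0+9 = 16.

16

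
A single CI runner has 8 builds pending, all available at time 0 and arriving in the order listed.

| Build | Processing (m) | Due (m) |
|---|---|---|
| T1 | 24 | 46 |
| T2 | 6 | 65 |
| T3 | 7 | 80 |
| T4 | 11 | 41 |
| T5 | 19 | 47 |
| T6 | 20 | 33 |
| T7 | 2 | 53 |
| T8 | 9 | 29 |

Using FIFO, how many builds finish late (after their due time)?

FIFO (arrival order): T1 T2 T3 T4 T5 T6 T7 T8.
T1: 0→24, due 46, tardiness 0
T2: 24→30, due 65, tardiness 0
T3: 30→37, due 80, tardiness 0
T4: 37→48, due 41, tardiness 7
T5: 48→67, due 47, tardiness 20
T6: 67→87, due 33, tardiness 54
T7: 87→89, due 53, tardiness 36
T8: 89→98, due 29, tardiness 69
Late builds: 5.

5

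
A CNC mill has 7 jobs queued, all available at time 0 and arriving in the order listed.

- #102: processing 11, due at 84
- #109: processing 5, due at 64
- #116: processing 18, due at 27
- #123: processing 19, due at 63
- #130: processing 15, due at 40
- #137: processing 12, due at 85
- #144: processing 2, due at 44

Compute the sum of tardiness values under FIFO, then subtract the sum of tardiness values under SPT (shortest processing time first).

FIFO (arrival order): #102 #109 #116 #123 #130 #137 #144.
#102: 0→11, due 84, tardiness 0
#109: 11→16, due 64, tardiness 0
#116: 16→34, due 27, tardiness 7
#123: 34→53, due 63, tardiness 0
#130: 53→68, due 40, tardiness 28
#137: 68→80, due 85, tardiness 0
#144: 80→82, due 44, tardiness 38
Sum = 0+0+7+0+28+0+38 = 73.
SPT (increasing processing time): #144 #109 #102 #137 #130 #116 #123.
#144: 0→2, due 44, tardiness 0
#109: 2→7, due 64, tardiness 0
#102: 7→18, due 84, tardiness 0
#137: 18→30, due 85, tardiness 0
#130: 30→45, due 40, tardiness 5
#116: 45→63, due 27, tardiness 36
#123: 63→82, due 63, tardiness 19
Sum = 0+0+0+0+5+36+19 = 60.
Difference = 73 − 60 = 13.

13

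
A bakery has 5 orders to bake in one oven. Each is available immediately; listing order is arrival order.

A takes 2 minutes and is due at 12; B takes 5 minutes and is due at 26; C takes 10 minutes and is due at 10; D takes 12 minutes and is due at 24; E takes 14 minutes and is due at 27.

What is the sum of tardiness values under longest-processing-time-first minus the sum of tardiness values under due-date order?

LPT (decreasing processing time): E D C B A.
E: 0→14, due 27, tardiness 0
D: 14→26, due 24, tardiness 2
C: 26→36, due 10, tardiness 26
B: 36→41, due 26, tardiness 15
A: 41→43, due 12, tardiness 31
Sum = 0+2+26+15+31 = 74.
EDD (increasing due date): C A D B E.
C: 0→10, due 10, tardiness 0
A: 10→12, due 12, tardiness 0
D: 12→24, due 24, tardiness 0
B: 24→29, due 26, tardiness 3
E: 29→43, due 27, tardiness 16
Sum = 0+0+0+3+16 = 19.
Difference = 74 − 19 = 55.

55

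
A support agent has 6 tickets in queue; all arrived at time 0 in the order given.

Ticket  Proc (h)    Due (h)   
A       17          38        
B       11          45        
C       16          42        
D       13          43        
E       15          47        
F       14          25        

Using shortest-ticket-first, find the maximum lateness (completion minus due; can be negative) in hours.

SPT (increasing processing time): B D F E C A.
B: 0→11, due 45, lateness -34
D: 11→24, due 43, lateness -19
F: 24→38, due 25, lateness 13
E: 38→53, due 47, lateness 6
C: 53→69, due 42, lateness 27
A: 69→86, due 38, lateness 48
Maximum = 48.

48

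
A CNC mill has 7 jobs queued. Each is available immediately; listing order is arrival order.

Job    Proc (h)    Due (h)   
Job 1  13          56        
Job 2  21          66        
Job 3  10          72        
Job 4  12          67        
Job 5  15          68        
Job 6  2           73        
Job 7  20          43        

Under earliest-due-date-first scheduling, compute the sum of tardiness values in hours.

EDD (increasing due date): Job 7 Job 1 Job 2 Job 4 Job 5 Job 3 Job 6.
Job 7: 0→20, due 43, tardiness 0
Job 1: 20→33, due 56, tardiness 0
Job 2: 33→54, due 66, tardiness 0
Job 4: 54→66, due 67, tardiness 0
Job 5: 66→81, due 68, tardiness 13
Job 3: 81→91, due 72, tardiness 19
Job 6: 91→93, due 73, tardiness 20
Sum = 0+0+0+0+13+19+20 = 52.

52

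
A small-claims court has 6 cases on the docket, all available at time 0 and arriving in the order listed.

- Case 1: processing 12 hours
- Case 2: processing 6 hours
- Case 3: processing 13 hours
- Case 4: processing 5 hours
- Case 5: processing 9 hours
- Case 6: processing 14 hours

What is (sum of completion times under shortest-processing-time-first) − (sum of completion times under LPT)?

-69

SPT (increasing processing time): Case 4 Case 2 Case 5 Case 1 Case 3 Case 6.
Case 4: 0→5
Case 2: 5→11
Case 5: 11→20
Case 1: 20→32
Case 3: 32→45
Case 6: 45→59
Sum = 5+11+20+32+45+59 = 172.
LPT (decreasing processing time): Case 6 Case 3 Case 1 Case 5 Case 2 Case 4.
Case 6: 0→14
Case 3: 14→27
Case 1: 27→39
Case 5: 39→48
Case 2: 48→54
Case 4: 54→59
Sum = 14+27+39+48+54+59 = 241.
Difference = 172 − 241 = -69.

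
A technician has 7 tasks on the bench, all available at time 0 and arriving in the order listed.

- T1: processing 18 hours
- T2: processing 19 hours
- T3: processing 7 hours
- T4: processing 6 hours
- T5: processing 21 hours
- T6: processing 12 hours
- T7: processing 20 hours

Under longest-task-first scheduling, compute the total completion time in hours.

LPT (decreasing processing time): T5 T7 T2 T1 T6 T3 T4.
T5: 0→21
T7: 21→41
T2: 41→60
T1: 60→78
T6: 78→90
T3: 90→97
T4: 97→103
Sum = 21+41+60+78+90+97+103 = 490.

490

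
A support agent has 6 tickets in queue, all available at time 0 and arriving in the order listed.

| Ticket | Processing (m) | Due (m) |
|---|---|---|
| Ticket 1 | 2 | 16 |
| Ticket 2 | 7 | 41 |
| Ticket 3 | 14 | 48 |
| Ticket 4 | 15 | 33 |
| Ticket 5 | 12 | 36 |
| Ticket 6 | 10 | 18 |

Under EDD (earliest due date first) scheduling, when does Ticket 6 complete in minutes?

EDD (increasing due date): Ticket 1 Ticket 6 Ticket 4 Ticket 5 Ticket 2 Ticket 3.
Ticket 1: 0→2
Ticket 6: 2→12

12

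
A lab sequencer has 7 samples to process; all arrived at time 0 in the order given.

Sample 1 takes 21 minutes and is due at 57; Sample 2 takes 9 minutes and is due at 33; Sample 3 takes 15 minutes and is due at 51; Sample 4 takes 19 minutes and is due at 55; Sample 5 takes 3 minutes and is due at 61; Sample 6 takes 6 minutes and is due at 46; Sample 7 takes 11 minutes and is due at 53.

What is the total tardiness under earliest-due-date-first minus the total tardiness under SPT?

EDD (increasing due date): Sample 2 Sample 6 Sample 3 Sample 7 Sample 4 Sample 1 Sample 5.
Sample 2: 0→9, due 33, tardiness 0
Sample 6: 9→15, due 46, tardiness 0
Sample 3: 15→30, due 51, tardiness 0
Sample 7: 30→41, due 53, tardiness 0
Sample 4: 41→60, due 55, tardiness 5
Sample 1: 60→81, due 57, tardiness 24
Sample 5: 81→84, due 61, tardiness 23
Sum = 0+0+0+0+5+24+23 = 52.
SPT (increasing processing time): Sample 5 Sample 6 Sample 2 Sample 7 Sample 3 Sample 4 Sample 1.
Sample 5: 0→3, due 61, tardiness 0
Sample 6: 3→9, due 46, tardiness 0
Sample 2: 9→18, due 33, tardiness 0
Sample 7: 18→29, due 53, tardiness 0
Sample 3: 29→44, due 51, tardiness 0
Sample 4: 44→63, due 55, tardiness 8
Sample 1: 63→84, due 57, tardiness 27
Sum = 0+0+0+0+0+8+27 = 35.
Difference = 52 − 35 = 17.

17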